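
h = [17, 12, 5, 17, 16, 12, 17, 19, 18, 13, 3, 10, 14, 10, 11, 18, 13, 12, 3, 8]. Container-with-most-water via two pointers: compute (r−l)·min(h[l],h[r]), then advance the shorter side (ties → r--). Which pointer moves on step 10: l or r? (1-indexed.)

[1,20] min(17,8)*19=152 best=152 * → r--
[1,19] min(17,3)*18=54 best=152 → r--
[1,18] min(17,12)*17=204 best=204 * → r--
[1,17] min(17,13)*16=208 best=208 * → r--
[1,16] min(17,18)*15=255 best=255 * → l++
[2,16] min(12,18)*14=168 best=255 → l++
[3,16] min(5,18)*13=65 best=255 → l++
[4,16] min(17,18)*12=204 best=255 → l++
[5,16] min(16,18)*11=176 best=255 → l++
[6,16] min(12,18)*10=120 best=255 → l++

l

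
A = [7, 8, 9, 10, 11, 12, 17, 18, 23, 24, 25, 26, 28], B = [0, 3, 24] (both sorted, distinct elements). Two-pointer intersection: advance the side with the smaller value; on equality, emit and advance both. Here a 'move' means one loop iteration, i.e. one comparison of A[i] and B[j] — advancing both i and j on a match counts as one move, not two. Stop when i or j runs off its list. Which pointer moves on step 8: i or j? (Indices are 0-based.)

i

i=0 j=0: 7>0, j++
i=0 j=1: 7>3, j++
i=0 j=2: 7<24, i++
i=1 j=2: 8<24, i++
i=2 j=2: 9<24, i++
i=3 j=2: 10<24, i++
i=4 j=2: 11<24, i++
i=5 j=2: 12<24, i++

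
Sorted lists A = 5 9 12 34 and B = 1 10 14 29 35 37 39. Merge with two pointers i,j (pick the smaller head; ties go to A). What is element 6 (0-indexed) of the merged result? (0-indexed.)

i=0 j=0: A[i]=5>B[j]=1 take 1, j++
i=0 j=1: A[i]=5<=B[j]=10 take 5, i++
i=1 j=1: A[i]=9<=B[j]=10 take 9, i++
i=2 j=1: A[i]=12>B[j]=10 take 10, j++
i=2 j=2: A[i]=12<=B[j]=14 take 12, i++
i=3 j=2: A[i]=34>B[j]=14 take 14, j++
i=3 j=3: A[i]=34>B[j]=29 take 29, j++
i=3 j=4: A[i]=34<=B[j]=35 take 34, i++
i=4 j=4: A done, take B[j]=35, j++
i=4 j=5: A done, take B[j]=37, j++
i=4 j=6: A done, take B[j]=39, j++

merged[6] = 29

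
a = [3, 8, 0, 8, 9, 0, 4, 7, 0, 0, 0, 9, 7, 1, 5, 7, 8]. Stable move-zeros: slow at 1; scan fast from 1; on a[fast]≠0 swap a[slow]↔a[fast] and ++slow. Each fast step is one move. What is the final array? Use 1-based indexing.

(s=1,f=1) a[fast]=3≠0 swap→a[1]=3 → slow++,fast++
(s=2,f=2) a[fast]=8≠0 swap→a[2]=8 → slow++,fast++
(s=3,f=3) a[fast]=0 → fast++
(s=3,f=4) a[fast]=8≠0 swap→a[3]=8 → slow++,fast++
(s=4,f=5) a[fast]=9≠0 swap→a[4]=9 → slow++,fast++
(s=5,f=6) a[fast]=0 → fast++
(s=5,f=7) a[fast]=4≠0 swap→a[5]=4 → slow++,fast++
(s=6,f=8) a[fast]=7≠0 swap→a[6]=7 → slow++,fast++
(s=7,f=9) a[fast]=0 → fast++
(s=7,f=10) a[fast]=0 → fast++
(s=7,f=11) a[fast]=0 → fast++
(s=7,f=12) a[fast]=9≠0 swap→a[7]=9 → slow++,fast++
(s=8,f=13) a[fast]=7≠0 swap→a[8]=7 → slow++,fast++
(s=9,f=14) a[fast]=1≠0 swap→a[9]=1 → slow++,fast++
(s=10,f=15) a[fast]=5≠0 swap→a[10]=5 → slow++,fast++
(s=11,f=16) a[fast]=7≠0 swap→a[11]=7 → slow++,fast++
(s=12,f=17) a[fast]=8≠0 swap→a[12]=8 → slow++,fast++

[3, 8, 8, 9, 4, 7, 9, 7, 1, 5, 7, 8, 0, 0, 0, 0, 0]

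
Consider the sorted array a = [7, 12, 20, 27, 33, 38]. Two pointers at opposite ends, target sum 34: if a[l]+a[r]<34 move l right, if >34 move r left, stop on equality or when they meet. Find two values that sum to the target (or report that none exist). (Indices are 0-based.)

(7, 27)

l=0 r=5: 7+38=45 >34, r--
l=0 r=4: 7+33=40 >34, r--
l=0 r=3: 7+27=34, found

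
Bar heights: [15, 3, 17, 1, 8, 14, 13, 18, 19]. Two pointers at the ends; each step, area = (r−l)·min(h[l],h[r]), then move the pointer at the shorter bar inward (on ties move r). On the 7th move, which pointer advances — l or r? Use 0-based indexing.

[0,8] min(15,19)*8=120 best=120 * → l++
[1,8] min(3,19)*7=21 best=120 → l++
[2,8] min(17,19)*6=102 best=120 → l++
[3,8] min(1,19)*5=5 best=120 → l++
[4,8] min(8,19)*4=32 best=120 → l++
[5,8] min(14,19)*3=42 best=120 → l++
[6,8] min(13,19)*2=26 best=120 → l++

l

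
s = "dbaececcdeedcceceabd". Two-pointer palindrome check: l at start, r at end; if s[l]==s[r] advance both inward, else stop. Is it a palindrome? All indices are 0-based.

[0,19] 'd'=='d' → l++,r--
[1,18] 'b'=='b' → l++,r--
[2,17] 'a'=='a' → l++,r--
[3,16] 'e'=='e' → l++,r--
[4,15] 'c'=='c' → l++,r--
[5,14] 'e'=='e' → l++,r--
[6,13] 'c'=='c' → l++,r--
[7,12] 'c'=='c' → l++,r--
[8,11] 'd'=='d' → l++,r--
[9,10] 'e'=='e' → l++,r--

palindrome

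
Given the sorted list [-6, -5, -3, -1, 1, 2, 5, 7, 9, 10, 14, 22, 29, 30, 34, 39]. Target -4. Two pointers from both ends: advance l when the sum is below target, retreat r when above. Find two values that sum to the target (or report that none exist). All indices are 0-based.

l=0 r=15: -6+39=33 >-4, r--
l=0 r=14: -6+34=28 >-4, r--
l=0 r=13: -6+30=24 >-4, r--
l=0 r=12: -6+29=23 >-4, r--
l=0 r=11: -6+22=16 >-4, r--
l=0 r=10: -6+14=8 >-4, r--
l=0 r=9: -6+10=4 >-4, r--
l=0 r=8: -6+9=3 >-4, r--
l=0 r=7: -6+7=1 >-4, r--
l=0 r=6: -6+5=-1 >-4, r--
l=0 r=5: -6+2=-4, found

(-6, 2)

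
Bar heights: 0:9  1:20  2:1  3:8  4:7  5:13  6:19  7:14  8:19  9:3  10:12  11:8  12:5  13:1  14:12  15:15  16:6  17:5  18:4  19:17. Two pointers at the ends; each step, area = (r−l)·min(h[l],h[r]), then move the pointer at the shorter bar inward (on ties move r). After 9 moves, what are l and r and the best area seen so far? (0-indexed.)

[0,19] min(9,17)*19=171 best=171 * → l++
[1,19] min(20,17)*18=306 best=306 * → r--
[1,18] min(20,4)*17=68 best=306 → r--
[1,17] min(20,5)*16=80 best=306 → r--
[1,16] min(20,6)*15=90 best=306 → r--
[1,15] min(20,15)*14=210 best=306 → r--
[1,14] min(20,12)*13=156 best=306 → r--
[1,13] min(20,1)*12=12 best=306 → r--
[1,12] min(20,5)*11=55 best=306 → r--

l=1, r=11, best area=306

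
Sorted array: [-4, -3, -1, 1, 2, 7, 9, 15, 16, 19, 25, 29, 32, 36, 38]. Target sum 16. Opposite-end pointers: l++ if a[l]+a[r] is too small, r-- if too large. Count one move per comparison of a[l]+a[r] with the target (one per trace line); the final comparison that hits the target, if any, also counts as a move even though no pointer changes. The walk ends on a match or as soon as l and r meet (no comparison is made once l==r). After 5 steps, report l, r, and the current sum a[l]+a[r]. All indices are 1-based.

l=1 r=15: -4+38=34 >16, r--
l=1 r=14: -4+36=32 >16, r--
l=1 r=13: -4+32=28 >16, r--
l=1 r=12: -4+29=25 >16, r--
l=1 r=11: -4+25=21 >16, r--

l=1, r=10, sum=15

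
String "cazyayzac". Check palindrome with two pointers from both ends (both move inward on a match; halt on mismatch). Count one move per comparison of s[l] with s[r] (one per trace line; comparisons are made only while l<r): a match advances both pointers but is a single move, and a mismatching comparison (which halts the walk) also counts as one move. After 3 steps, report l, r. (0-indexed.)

l=0 r=8: 'c'=='c', l++,r--
l=1 r=7: 'a'=='a', l++,r--
l=2 r=6: 'z'=='z', l++,r--

l=3, r=5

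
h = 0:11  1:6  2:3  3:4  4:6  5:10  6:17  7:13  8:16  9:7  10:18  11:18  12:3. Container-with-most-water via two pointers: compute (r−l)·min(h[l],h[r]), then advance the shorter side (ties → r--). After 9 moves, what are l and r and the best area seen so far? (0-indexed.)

[0,12] min(11,3)*12=36 best=36 * → r--
[0,11] min(11,18)*11=121 best=121 * → l++
[1,11] min(6,18)*10=60 best=121 → l++
[2,11] min(3,18)*9=27 best=121 → l++
[3,11] min(4,18)*8=32 best=121 → l++
[4,11] min(6,18)*7=42 best=121 → l++
[5,11] min(10,18)*6=60 best=121 → l++
[6,11] min(17,18)*5=85 best=121 → l++
[7,11] min(13,18)*4=52 best=121 → l++

l=8, r=11, best area=121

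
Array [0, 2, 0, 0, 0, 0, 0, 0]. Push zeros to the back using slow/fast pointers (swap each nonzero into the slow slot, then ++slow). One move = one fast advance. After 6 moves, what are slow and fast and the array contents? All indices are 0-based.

(s=0,f=0) a[fast]=0 → fast++
(s=0,f=1) a[fast]=2≠0 swap→a[0]=2 → slow++,fast++
(s=1,f=2) a[fast]=0 → fast++
(s=1,f=3) a[fast]=0 → fast++
(s=1,f=4) a[fast]=0 → fast++
(s=1,f=5) a[fast]=0 → fast++

slow=1, fast=6, a=[2, 0, 0, 0, 0, 0, 0, 0]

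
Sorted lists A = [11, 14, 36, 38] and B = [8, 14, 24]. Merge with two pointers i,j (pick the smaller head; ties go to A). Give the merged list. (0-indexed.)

i=0 j=0: A[i]=11>B[j]=8 take 8, j++
i=0 j=1: A[i]=11<=B[j]=14 take 11, i++
i=1 j=1: A[i]=14<=B[j]=14 take 14, i++
i=2 j=1: A[i]=36>B[j]=14 take 14, j++
i=2 j=2: A[i]=36>B[j]=24 take 24, j++
i=2 j=3: B done, take A[i]=36, i++
i=3 j=3: B done, take A[i]=38, i++

[8, 11, 14, 14, 24, 36, 38]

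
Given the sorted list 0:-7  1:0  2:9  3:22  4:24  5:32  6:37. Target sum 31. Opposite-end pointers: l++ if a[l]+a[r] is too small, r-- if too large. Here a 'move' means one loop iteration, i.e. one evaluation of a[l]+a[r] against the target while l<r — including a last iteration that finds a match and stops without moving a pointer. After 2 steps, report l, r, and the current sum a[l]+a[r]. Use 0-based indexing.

[0,6] -7+37=30 <31 → l++
[1,6] 0+37=37 >31 → r--

l=1, r=5, sum=32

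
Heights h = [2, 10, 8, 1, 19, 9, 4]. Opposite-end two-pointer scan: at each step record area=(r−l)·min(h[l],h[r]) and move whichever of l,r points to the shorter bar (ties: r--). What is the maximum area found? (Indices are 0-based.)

max area = 36

[0,6] min(2,4)*6=12 best=12 * → l++
[1,6] min(10,4)*5=20 best=20 * → r--
[1,5] min(10,9)*4=36 best=36 * → r--
[1,4] min(10,19)*3=30 best=36 → l++
[2,4] min(8,19)*2=16 best=36 → l++
[3,4] min(1,19)*1=1 best=36 → l++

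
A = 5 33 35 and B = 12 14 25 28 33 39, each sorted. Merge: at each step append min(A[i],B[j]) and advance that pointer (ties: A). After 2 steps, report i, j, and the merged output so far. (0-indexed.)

i=0 j=0: A[i]=5<=B[j]=12 take 5, i++
i=1 j=0: A[i]=33>B[j]=12 take 12, j++

i=1, j=1, merged so far=[5, 12]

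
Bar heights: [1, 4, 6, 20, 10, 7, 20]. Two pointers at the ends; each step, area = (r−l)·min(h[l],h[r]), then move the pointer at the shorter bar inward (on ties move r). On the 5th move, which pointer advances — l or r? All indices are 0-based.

[0,6] min(1,20)*6=6 best=6 * → l++
[1,6] min(4,20)*5=20 best=20 * → l++
[2,6] min(6,20)*4=24 best=24 * → l++
[3,6] min(20,20)*3=60 best=60 * → r--
[3,5] min(20,7)*2=14 best=60 → r--

r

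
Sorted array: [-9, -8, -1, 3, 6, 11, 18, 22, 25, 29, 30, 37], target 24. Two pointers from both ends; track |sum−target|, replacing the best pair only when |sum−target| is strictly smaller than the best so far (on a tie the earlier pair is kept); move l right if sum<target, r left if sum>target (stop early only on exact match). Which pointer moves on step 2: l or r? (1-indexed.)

[1,12] -9+37=28 d=4 * → r--
[1,11] -9+30=21 d=3 * → l++

l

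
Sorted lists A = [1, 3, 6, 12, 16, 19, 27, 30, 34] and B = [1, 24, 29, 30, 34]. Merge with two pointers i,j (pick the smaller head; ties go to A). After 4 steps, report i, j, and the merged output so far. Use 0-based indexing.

i=3, j=1, merged so far=[1, 1, 3, 6]

[i=0,j=0] A[i]=1<=B[j]=1 take 1 → i++
[i=1,j=0] A[i]=3>B[j]=1 take 1 → j++
[i=1,j=1] A[i]=3<=B[j]=24 take 3 → i++
[i=2,j=1] A[i]=6<=B[j]=24 take 6 → i++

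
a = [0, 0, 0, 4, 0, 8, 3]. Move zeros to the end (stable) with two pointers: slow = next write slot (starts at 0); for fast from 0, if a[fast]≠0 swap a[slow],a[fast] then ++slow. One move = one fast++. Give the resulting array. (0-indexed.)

[4, 8, 3, 0, 0, 0, 0]

slow=0 fast=0: a[fast]=0, fast++
slow=0 fast=1: a[fast]=0, fast++
slow=0 fast=2: a[fast]=0, fast++
slow=0 fast=3: a[fast]=4≠0 swap→a[0]=4, slow++,fast++
slow=1 fast=4: a[fast]=0, fast++
slow=1 fast=5: a[fast]=8≠0 swap→a[1]=8, slow++,fast++
slow=2 fast=6: a[fast]=3≠0 swap→a[2]=3, slow++,fast++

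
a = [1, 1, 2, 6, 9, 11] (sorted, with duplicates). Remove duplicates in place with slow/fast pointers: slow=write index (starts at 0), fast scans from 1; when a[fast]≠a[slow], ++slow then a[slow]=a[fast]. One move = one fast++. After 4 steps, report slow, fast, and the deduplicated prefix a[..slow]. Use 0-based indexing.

slow=0 fast=1: a[fast]=1=a[slow] dup, fast++
slow=0 fast=2: a[fast]=2≠a[slow]=1 write a[1]=2, slow++,fast++
slow=1 fast=3: a[fast]=6≠a[slow]=2 write a[2]=6, slow++,fast++
slow=2 fast=4: a[fast]=9≠a[slow]=6 write a[3]=9, slow++,fast++

slow=3, fast=5, prefix=[1, 2, 6, 9]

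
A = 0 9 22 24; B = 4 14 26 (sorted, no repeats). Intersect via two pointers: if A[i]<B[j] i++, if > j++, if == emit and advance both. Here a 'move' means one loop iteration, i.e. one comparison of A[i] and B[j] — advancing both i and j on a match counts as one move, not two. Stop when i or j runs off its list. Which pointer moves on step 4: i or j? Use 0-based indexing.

j

i=0 j=0: 0<4, i++
i=1 j=0: 9>4, j++
i=1 j=1: 9<14, i++
i=2 j=1: 22>14, j++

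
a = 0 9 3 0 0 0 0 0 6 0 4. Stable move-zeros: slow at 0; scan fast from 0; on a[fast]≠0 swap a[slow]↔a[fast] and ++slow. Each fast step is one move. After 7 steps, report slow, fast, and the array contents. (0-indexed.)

(s=0,f=0) a[fast]=0 → fast++
(s=0,f=1) a[fast]=9≠0 swap→a[0]=9 → slow++,fast++
(s=1,f=2) a[fast]=3≠0 swap→a[1]=3 → slow++,fast++
(s=2,f=3) a[fast]=0 → fast++
(s=2,f=4) a[fast]=0 → fast++
(s=2,f=5) a[fast]=0 → fast++
(s=2,f=6) a[fast]=0 → fast++

slow=2, fast=7, a=[9, 3, 0, 0, 0, 0, 0, 0, 6, 0, 4]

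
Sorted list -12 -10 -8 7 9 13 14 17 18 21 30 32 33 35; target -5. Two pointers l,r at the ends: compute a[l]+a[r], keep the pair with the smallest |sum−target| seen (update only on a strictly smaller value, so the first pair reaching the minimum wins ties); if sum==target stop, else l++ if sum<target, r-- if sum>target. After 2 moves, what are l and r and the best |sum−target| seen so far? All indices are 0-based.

[0,13] -12+35=23 d=28 * → r--
[0,12] -12+33=21 d=26 * → r--

l=0, r=11, best |Δ|=26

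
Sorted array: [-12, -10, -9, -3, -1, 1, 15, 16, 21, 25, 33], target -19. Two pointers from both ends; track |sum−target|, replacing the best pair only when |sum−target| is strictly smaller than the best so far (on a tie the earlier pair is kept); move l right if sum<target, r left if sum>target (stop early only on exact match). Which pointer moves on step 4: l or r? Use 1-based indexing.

[1,11] -12+33=21 d=40 * → r--
[1,10] -12+25=13 d=32 * → r--
[1,9] -12+21=9 d=28 * → r--
[1,8] -12+16=4 d=23 * → r--

r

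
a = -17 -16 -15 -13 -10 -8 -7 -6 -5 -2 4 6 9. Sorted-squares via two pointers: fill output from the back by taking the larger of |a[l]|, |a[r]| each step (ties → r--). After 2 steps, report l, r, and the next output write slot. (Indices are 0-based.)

l=2, r=12, next write slot=10

[0,12] |-17|>|9| out[12]=289 → l++
[1,12] |-16|>|9| out[11]=256 → l++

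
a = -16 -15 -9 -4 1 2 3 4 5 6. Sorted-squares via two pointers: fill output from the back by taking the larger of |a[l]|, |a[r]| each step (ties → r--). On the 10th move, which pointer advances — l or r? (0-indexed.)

r

l=0 r=9: |-16|>|6| out[9]=256, l++
l=1 r=9: |-15|>|6| out[8]=225, l++
l=2 r=9: |-9|>|6| out[7]=81, l++
l=3 r=9: |-4|<=|6| out[6]=36, r--
l=3 r=8: |-4|<=|5| out[5]=25, r--
l=3 r=7: |-4|<=|4| out[4]=16, r--
l=3 r=6: |-4|>|3| out[3]=16, l++
l=4 r=6: |1|<=|3| out[2]=9, r--
l=4 r=5: |1|<=|2| out[1]=4, r--
l=4 r=4: |1|<=|1| out[0]=1, r--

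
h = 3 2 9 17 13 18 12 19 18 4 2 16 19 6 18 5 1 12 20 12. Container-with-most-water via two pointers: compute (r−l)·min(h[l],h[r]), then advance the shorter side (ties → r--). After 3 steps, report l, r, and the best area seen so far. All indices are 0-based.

l=3, r=19, best area=153

[0,19] min(3,12)*19=57 best=57 * → l++
[1,19] min(2,12)*18=36 best=57 → l++
[2,19] min(9,12)*17=153 best=153 * → l++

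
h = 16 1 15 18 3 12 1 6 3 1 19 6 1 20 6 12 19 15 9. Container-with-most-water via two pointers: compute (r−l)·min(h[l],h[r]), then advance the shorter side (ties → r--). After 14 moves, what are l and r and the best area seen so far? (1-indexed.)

[1,19] min(16,9)*18=162 best=162 * → r--
[1,18] min(16,15)*17=255 best=255 * → r--
[1,17] min(16,19)*16=256 best=256 * → l++
[2,17] min(1,19)*15=15 best=256 → l++
[3,17] min(15,19)*14=210 best=256 → l++
[4,17] min(18,19)*13=234 best=256 → l++
[5,17] min(3,19)*12=36 best=256 → l++
[6,17] min(12,19)*11=132 best=256 → l++
[7,17] min(1,19)*10=10 best=256 → l++
[8,17] min(6,19)*9=54 best=256 → l++
[9,17] min(3,19)*8=24 best=256 → l++
[10,17] min(1,19)*7=7 best=256 → l++
[11,17] min(19,19)*6=114 best=256 → r--
[11,16] min(19,12)*5=60 best=256 → r--

l=11, r=15, best area=256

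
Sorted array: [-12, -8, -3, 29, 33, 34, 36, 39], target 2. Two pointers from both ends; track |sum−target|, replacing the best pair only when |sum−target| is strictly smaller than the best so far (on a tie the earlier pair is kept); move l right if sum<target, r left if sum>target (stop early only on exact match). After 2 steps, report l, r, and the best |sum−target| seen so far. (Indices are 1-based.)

[1,8] -12+39=27 d=25 * → r--
[1,7] -12+36=24 d=22 * → r--

l=1, r=6, best |Δ|=22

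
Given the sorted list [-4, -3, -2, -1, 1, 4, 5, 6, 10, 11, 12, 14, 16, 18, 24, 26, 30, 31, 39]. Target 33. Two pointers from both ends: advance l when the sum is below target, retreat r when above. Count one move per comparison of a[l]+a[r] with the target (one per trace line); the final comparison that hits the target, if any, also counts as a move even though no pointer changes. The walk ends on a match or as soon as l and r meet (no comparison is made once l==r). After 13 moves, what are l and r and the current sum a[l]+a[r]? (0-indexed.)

l=0 r=18: -4+39=35 >33, r--
l=0 r=17: -4+31=27 <33, l++
l=1 r=17: -3+31=28 <33, l++
l=2 r=17: -2+31=29 <33, l++
l=3 r=17: -1+31=30 <33, l++
l=4 r=17: 1+31=32 <33, l++
l=5 r=17: 4+31=35 >33, r--
l=5 r=16: 4+30=34 >33, r--
l=5 r=15: 4+26=30 <33, l++
l=6 r=15: 5+26=31 <33, l++
l=7 r=15: 6+26=32 <33, l++
l=8 r=15: 10+26=36 >33, r--
l=8 r=14: 10+24=34 >33, r--

l=8, r=13, sum=28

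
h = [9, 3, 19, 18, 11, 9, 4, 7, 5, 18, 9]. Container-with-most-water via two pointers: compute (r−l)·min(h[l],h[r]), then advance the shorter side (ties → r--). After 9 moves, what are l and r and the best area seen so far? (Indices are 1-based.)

l=1 r=11: min(9,9)*10=90 best=90 *, r--
l=1 r=10: min(9,18)*9=81 best=90, l++
l=2 r=10: min(3,18)*8=24 best=90, l++
l=3 r=10: min(19,18)*7=126 best=126 *, r--
l=3 r=9: min(19,5)*6=30 best=126, r--
l=3 r=8: min(19,7)*5=35 best=126, r--
l=3 r=7: min(19,4)*4=16 best=126, r--
l=3 r=6: min(19,9)*3=27 best=126, r--
l=3 r=5: min(19,11)*2=22 best=126, r--

l=3, r=4, best area=126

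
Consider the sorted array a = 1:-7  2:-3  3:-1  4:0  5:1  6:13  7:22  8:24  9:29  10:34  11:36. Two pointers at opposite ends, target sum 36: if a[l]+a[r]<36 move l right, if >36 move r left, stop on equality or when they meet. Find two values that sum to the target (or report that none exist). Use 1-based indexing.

[1,11] -7+36=29 <36 → l++
[2,11] -3+36=33 <36 → l++
[3,11] -1+36=35 <36 → l++
[4,11] 0+36=36 → found

(0, 36)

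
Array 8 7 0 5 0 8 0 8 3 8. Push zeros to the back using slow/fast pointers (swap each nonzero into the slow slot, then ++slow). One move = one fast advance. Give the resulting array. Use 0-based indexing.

[8, 7, 5, 8, 8, 3, 8, 0, 0, 0]

slow=0 fast=0: a[fast]=8≠0 swap→a[0]=8, slow++,fast++
slow=1 fast=1: a[fast]=7≠0 swap→a[1]=7, slow++,fast++
slow=2 fast=2: a[fast]=0, fast++
slow=2 fast=3: a[fast]=5≠0 swap→a[2]=5, slow++,fast++
slow=3 fast=4: a[fast]=0, fast++
slow=3 fast=5: a[fast]=8≠0 swap→a[3]=8, slow++,fast++
slow=4 fast=6: a[fast]=0, fast++
slow=4 fast=7: a[fast]=8≠0 swap→a[4]=8, slow++,fast++
slow=5 fast=8: a[fast]=3≠0 swap→a[5]=3, slow++,fast++
slow=6 fast=9: a[fast]=8≠0 swap→a[6]=8, slow++,fast++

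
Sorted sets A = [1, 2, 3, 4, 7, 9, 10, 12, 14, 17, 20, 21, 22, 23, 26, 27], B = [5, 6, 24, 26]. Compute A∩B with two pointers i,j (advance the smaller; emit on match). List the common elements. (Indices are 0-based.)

[i=0,j=0] 1<5 → i++
[i=1,j=0] 2<5 → i++
[i=2,j=0] 3<5 → i++
[i=3,j=0] 4<5 → i++
[i=4,j=0] 7>5 → j++
[i=4,j=1] 7>6 → j++
[i=4,j=2] 7<24 → i++
[i=5,j=2] 9<24 → i++
[i=6,j=2] 10<24 → i++
[i=7,j=2] 12<24 → i++
[i=8,j=2] 14<24 → i++
[i=9,j=2] 17<24 → i++
[i=10,j=2] 20<24 → i++
[i=11,j=2] 21<24 → i++
[i=12,j=2] 22<24 → i++
[i=13,j=2] 23<24 → i++
[i=14,j=2] 26>24 → j++
[i=14,j=3] 26==26 emit → i++,j++

intersection = [26]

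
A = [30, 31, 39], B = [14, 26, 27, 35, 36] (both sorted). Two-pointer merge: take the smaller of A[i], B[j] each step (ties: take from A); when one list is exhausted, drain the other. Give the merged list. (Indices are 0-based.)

[i=0,j=0] A[i]=30>B[j]=14 take 14 → j++
[i=0,j=1] A[i]=30>B[j]=26 take 26 → j++
[i=0,j=2] A[i]=30>B[j]=27 take 27 → j++
[i=0,j=3] A[i]=30<=B[j]=35 take 30 → i++
[i=1,j=3] A[i]=31<=B[j]=35 take 31 → i++
[i=2,j=3] A[i]=39>B[j]=35 take 35 → j++
[i=2,j=4] A[i]=39>B[j]=36 take 36 → j++
[i=2,j=5] B done, take A[i]=39 → i++

[14, 26, 27, 30, 31, 35, 36, 39]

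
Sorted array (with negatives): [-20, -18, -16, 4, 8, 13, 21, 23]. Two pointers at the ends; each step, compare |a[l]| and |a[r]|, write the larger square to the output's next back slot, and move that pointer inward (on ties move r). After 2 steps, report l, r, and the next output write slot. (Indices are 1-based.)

l=1, r=6, next write slot=6

[1,8] |-20|<=|23| out[8]=529 → r--
[1,7] |-20|<=|21| out[7]=441 → r--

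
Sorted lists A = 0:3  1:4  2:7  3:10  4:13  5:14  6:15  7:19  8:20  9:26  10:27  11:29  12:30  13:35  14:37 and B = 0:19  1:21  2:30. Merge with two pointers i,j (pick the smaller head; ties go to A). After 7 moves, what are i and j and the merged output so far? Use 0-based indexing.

i=7, j=0, merged so far=[3, 4, 7, 10, 13, 14, 15]

[i=0,j=0] A[i]=3<=B[j]=19 take 3 → i++
[i=1,j=0] A[i]=4<=B[j]=19 take 4 → i++
[i=2,j=0] A[i]=7<=B[j]=19 take 7 → i++
[i=3,j=0] A[i]=10<=B[j]=19 take 10 → i++
[i=4,j=0] A[i]=13<=B[j]=19 take 13 → i++
[i=5,j=0] A[i]=14<=B[j]=19 take 14 → i++
[i=6,j=0] A[i]=15<=B[j]=19 take 15 → i++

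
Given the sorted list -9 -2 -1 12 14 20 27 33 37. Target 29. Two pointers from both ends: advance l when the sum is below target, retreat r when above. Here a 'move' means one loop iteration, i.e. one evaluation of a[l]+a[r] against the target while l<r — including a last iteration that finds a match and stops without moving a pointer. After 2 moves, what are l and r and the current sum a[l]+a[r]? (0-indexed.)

l=1, r=7, sum=31

[0,8] -9+37=28 <29 → l++
[1,8] -2+37=35 >29 → r--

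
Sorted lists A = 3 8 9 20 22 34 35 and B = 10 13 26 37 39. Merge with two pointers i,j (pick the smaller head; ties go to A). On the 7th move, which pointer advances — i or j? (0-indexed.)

i

i=0 j=0: A[i]=3<=B[j]=10 take 3, i++
i=1 j=0: A[i]=8<=B[j]=10 take 8, i++
i=2 j=0: A[i]=9<=B[j]=10 take 9, i++
i=3 j=0: A[i]=20>B[j]=10 take 10, j++
i=3 j=1: A[i]=20>B[j]=13 take 13, j++
i=3 j=2: A[i]=20<=B[j]=26 take 20, i++
i=4 j=2: A[i]=22<=B[j]=26 take 22, i++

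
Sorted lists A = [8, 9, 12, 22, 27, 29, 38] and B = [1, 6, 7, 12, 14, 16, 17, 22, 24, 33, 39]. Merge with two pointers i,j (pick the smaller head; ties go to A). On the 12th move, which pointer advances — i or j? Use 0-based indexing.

i=0 j=0: A[i]=8>B[j]=1 take 1, j++
i=0 j=1: A[i]=8>B[j]=6 take 6, j++
i=0 j=2: A[i]=8>B[j]=7 take 7, j++
i=0 j=3: A[i]=8<=B[j]=12 take 8, i++
i=1 j=3: A[i]=9<=B[j]=12 take 9, i++
i=2 j=3: A[i]=12<=B[j]=12 take 12, i++
i=3 j=3: A[i]=22>B[j]=12 take 12, j++
i=3 j=4: A[i]=22>B[j]=14 take 14, j++
i=3 j=5: A[i]=22>B[j]=16 take 16, j++
i=3 j=6: A[i]=22>B[j]=17 take 17, j++
i=3 j=7: A[i]=22<=B[j]=22 take 22, i++
i=4 j=7: A[i]=27>B[j]=22 take 22, j++

j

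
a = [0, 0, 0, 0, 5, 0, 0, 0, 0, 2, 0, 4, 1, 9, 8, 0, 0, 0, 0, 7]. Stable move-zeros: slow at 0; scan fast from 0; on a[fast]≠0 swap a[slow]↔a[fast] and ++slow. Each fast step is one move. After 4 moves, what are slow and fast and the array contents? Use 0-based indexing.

(s=0,f=0) a[fast]=0 → fast++
(s=0,f=1) a[fast]=0 → fast++
(s=0,f=2) a[fast]=0 → fast++
(s=0,f=3) a[fast]=0 → fast++

slow=0, fast=4, a=[0, 0, 0, 0, 5, 0, 0, 0, 0, 2, 0, 4, 1, 9, 8, 0, 0, 0, 0, 7]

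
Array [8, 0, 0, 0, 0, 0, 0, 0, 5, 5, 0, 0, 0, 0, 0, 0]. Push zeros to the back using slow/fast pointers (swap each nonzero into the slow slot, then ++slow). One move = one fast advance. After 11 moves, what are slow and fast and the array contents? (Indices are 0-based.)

slow=0 fast=0: a[fast]=8≠0 swap→a[0]=8, slow++,fast++
slow=1 fast=1: a[fast]=0, fast++
slow=1 fast=2: a[fast]=0, fast++
slow=1 fast=3: a[fast]=0, fast++
slow=1 fast=4: a[fast]=0, fast++
slow=1 fast=5: a[fast]=0, fast++
slow=1 fast=6: a[fast]=0, fast++
slow=1 fast=7: a[fast]=0, fast++
slow=1 fast=8: a[fast]=5≠0 swap→a[1]=5, slow++,fast++
slow=2 fast=9: a[fast]=5≠0 swap→a[2]=5, slow++,fast++
slow=3 fast=10: a[fast]=0, fast++

slow=3, fast=11, a=[8, 5, 5, 0, 0, 0, 0, 0, 0, 0, 0, 0, 0, 0, 0, 0]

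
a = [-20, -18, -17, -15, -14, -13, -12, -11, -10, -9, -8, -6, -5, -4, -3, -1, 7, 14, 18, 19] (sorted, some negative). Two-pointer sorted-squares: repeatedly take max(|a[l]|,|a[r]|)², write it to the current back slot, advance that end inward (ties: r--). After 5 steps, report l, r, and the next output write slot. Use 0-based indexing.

l=3, r=17, next write slot=14

l=0 r=19: |-20|>|19| out[19]=400, l++
l=1 r=19: |-18|<=|19| out[18]=361, r--
l=1 r=18: |-18|<=|18| out[17]=324, r--
l=1 r=17: |-18|>|14| out[16]=324, l++
l=2 r=17: |-17|>|14| out[15]=289, l++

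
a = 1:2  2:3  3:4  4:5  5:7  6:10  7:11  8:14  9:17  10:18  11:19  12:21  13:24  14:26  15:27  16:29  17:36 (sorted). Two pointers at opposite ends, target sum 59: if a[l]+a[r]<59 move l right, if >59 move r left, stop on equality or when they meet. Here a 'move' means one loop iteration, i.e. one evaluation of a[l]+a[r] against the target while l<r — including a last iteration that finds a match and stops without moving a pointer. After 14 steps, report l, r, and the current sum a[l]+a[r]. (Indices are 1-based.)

l=14, r=16, sum=55

[1,17] 2+36=38 <59 → l++
[2,17] 3+36=39 <59 → l++
[3,17] 4+36=40 <59 → l++
[4,17] 5+36=41 <59 → l++
[5,17] 7+36=43 <59 → l++
[6,17] 10+36=46 <59 → l++
[7,17] 11+36=47 <59 → l++
[8,17] 14+36=50 <59 → l++
[9,17] 17+36=53 <59 → l++
[10,17] 18+36=54 <59 → l++
[11,17] 19+36=55 <59 → l++
[12,17] 21+36=57 <59 → l++
[13,17] 24+36=60 >59 → r--
[13,16] 24+29=53 <59 → l++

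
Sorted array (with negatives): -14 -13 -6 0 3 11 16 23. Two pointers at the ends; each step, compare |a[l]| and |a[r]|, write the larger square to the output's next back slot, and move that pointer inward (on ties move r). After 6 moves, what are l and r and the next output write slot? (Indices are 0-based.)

l=3, r=4, next write slot=1

l=0 r=7: |-14|<=|23| out[7]=529, r--
l=0 r=6: |-14|<=|16| out[6]=256, r--
l=0 r=5: |-14|>|11| out[5]=196, l++
l=1 r=5: |-13|>|11| out[4]=169, l++
l=2 r=5: |-6|<=|11| out[3]=121, r--
l=2 r=4: |-6|>|3| out[2]=36, l++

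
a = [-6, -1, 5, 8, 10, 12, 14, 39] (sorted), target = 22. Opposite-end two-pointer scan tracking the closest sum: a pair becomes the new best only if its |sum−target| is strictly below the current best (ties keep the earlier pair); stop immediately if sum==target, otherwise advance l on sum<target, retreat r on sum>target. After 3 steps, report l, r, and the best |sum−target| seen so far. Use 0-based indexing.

[0,7] -6+39=33 d=11 * → r--
[0,6] -6+14=8 d=14 → l++
[1,6] -1+14=13 d=9 * → l++

l=2, r=6, best |Δ|=9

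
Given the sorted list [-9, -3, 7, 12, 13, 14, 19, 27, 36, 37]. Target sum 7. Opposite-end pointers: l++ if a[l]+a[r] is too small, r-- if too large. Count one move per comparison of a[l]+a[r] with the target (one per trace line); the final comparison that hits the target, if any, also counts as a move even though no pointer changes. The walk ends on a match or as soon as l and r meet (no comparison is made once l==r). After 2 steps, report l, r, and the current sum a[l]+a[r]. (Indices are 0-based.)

l=0, r=7, sum=18

l=0 r=9: -9+37=28 >7, r--
l=0 r=8: -9+36=27 >7, r--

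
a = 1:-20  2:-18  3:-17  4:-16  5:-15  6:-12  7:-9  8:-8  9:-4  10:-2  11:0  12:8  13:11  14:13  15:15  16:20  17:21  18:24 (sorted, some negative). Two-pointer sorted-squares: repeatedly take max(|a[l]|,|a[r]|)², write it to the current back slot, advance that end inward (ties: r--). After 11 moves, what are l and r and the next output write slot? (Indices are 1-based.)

l=7, r=13, next write slot=7

[1,18] |-20|<=|24| out[18]=576 → r--
[1,17] |-20|<=|21| out[17]=441 → r--
[1,16] |-20|<=|20| out[16]=400 → r--
[1,15] |-20|>|15| out[15]=400 → l++
[2,15] |-18|>|15| out[14]=324 → l++
[3,15] |-17|>|15| out[13]=289 → l++
[4,15] |-16|>|15| out[12]=256 → l++
[5,15] |-15|<=|15| out[11]=225 → r--
[5,14] |-15|>|13| out[10]=225 → l++
[6,14] |-12|<=|13| out[9]=169 → r--
[6,13] |-12|>|11| out[8]=144 → l++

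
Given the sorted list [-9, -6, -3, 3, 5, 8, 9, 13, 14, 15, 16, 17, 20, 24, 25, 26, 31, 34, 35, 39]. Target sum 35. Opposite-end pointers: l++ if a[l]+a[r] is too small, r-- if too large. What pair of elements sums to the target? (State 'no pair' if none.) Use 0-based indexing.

l=0 r=19: -9+39=30 <35, l++
l=1 r=19: -6+39=33 <35, l++
l=2 r=19: -3+39=36 >35, r--
l=2 r=18: -3+35=32 <35, l++
l=3 r=18: 3+35=38 >35, r--
l=3 r=17: 3+34=37 >35, r--
l=3 r=16: 3+31=34 <35, l++
l=4 r=16: 5+31=36 >35, r--
l=4 r=15: 5+26=31 <35, l++
l=5 r=15: 8+26=34 <35, l++
l=6 r=15: 9+26=35, found

(9, 26)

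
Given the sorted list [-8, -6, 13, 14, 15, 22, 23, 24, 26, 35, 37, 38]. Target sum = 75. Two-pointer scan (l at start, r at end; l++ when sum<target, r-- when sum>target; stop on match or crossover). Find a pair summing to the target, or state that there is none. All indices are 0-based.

(37, 38)

[0,11] -8+38=30 <75 → l++
[1,11] -6+38=32 <75 → l++
[2,11] 13+38=51 <75 → l++
[3,11] 14+38=52 <75 → l++
[4,11] 15+38=53 <75 → l++
[5,11] 22+38=60 <75 → l++
[6,11] 23+38=61 <75 → l++
[7,11] 24+38=62 <75 → l++
[8,11] 26+38=64 <75 → l++
[9,11] 35+38=73 <75 → l++
[10,11] 37+38=75 → found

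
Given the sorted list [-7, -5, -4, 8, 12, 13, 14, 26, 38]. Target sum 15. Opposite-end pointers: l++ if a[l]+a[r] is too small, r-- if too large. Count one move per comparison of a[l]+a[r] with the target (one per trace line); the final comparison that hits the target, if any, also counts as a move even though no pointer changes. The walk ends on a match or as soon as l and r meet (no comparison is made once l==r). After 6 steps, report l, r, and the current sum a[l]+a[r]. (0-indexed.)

l=0 r=8: -7+38=31 >15, r--
l=0 r=7: -7+26=19 >15, r--
l=0 r=6: -7+14=7 <15, l++
l=1 r=6: -5+14=9 <15, l++
l=2 r=6: -4+14=10 <15, l++
l=3 r=6: 8+14=22 >15, r--

l=3, r=5, sum=21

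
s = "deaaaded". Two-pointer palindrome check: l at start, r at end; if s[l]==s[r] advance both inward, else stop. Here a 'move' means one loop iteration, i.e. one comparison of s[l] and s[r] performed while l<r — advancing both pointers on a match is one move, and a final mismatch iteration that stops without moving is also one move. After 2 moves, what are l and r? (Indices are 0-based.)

[0,7] 'd'=='d' → l++,r--
[1,6] 'e'=='e' → l++,r--

l=2, r=5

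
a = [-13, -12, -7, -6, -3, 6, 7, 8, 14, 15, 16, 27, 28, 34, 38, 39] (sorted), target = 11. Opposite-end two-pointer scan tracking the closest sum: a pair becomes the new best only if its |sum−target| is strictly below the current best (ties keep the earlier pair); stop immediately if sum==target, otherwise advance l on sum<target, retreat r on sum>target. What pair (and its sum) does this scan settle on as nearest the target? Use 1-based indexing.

l=1 r=16: -13+39=26 d=15 *, r--
l=1 r=15: -13+38=25 d=14 *, r--
l=1 r=14: -13+34=21 d=10 *, r--
l=1 r=13: -13+28=15 d=4 *, r--
l=1 r=12: -13+27=14 d=3 *, r--
l=1 r=11: -13+16=3 d=8, l++
l=2 r=11: -12+16=4 d=7, l++
l=3 r=11: -7+16=9 d=2 *, l++
l=4 r=11: -6+16=10 d=1 *, l++
l=5 r=11: -3+16=13 d=2, r--
l=5 r=10: -3+15=12 d=1, r--
l=5 r=9: -3+14=11 d=0 *, stop

pair (-3, 14) with sum 11 (|Δ|=0)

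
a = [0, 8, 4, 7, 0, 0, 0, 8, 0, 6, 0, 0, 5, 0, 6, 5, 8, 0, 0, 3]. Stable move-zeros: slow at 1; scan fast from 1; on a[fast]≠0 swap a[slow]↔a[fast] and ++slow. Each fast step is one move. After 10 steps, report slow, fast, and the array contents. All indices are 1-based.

(s=1,f=1) a[fast]=0 → fast++
(s=1,f=2) a[fast]=8≠0 swap→a[1]=8 → slow++,fast++
(s=2,f=3) a[fast]=4≠0 swap→a[2]=4 → slow++,fast++
(s=3,f=4) a[fast]=7≠0 swap→a[3]=7 → slow++,fast++
(s=4,f=5) a[fast]=0 → fast++
(s=4,f=6) a[fast]=0 → fast++
(s=4,f=7) a[fast]=0 → fast++
(s=4,f=8) a[fast]=8≠0 swap→a[4]=8 → slow++,fast++
(s=5,f=9) a[fast]=0 → fast++
(s=5,f=10) a[fast]=6≠0 swap→a[5]=6 → slow++,fast++

slow=6, fast=11, a=[8, 4, 7, 8, 6, 0, 0, 0, 0, 0, 0, 0, 5, 0, 6, 5, 8, 0, 0, 3]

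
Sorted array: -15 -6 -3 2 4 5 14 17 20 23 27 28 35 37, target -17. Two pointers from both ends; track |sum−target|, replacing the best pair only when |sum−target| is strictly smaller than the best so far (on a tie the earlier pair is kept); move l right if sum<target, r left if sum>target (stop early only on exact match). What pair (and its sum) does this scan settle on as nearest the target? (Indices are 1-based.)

[1,14] -15+37=22 d=39 * → r--
[1,13] -15+35=20 d=37 * → r--
[1,12] -15+28=13 d=30 * → r--
[1,11] -15+27=12 d=29 * → r--
[1,10] -15+23=8 d=25 * → r--
[1,9] -15+20=5 d=22 * → r--
[1,8] -15+17=2 d=19 * → r--
[1,7] -15+14=-1 d=16 * → r--
[1,6] -15+5=-10 d=7 * → r--
[1,5] -15+4=-11 d=6 * → r--
[1,4] -15+2=-13 d=4 * → r--
[1,3] -15+-3=-18 d=1 * → l++
[2,3] -6+-3=-9 d=8 → r--

pair (-15, -3) with sum -18 (|Δ|=1)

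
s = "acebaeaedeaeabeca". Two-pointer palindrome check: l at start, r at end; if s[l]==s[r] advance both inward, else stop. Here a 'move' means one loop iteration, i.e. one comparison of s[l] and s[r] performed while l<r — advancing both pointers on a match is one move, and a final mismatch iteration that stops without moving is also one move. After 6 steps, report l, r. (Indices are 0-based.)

l=0 r=16: 'a'=='a', l++,r--
l=1 r=15: 'c'=='c', l++,r--
l=2 r=14: 'e'=='e', l++,r--
l=3 r=13: 'b'=='b', l++,r--
l=4 r=12: 'a'=='a', l++,r--
l=5 r=11: 'e'=='e', l++,r--

l=6, r=10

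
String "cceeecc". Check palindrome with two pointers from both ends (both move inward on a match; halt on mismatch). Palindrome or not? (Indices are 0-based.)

palindrome

l=0 r=6: 'c'=='c', l++,r--
l=1 r=5: 'c'=='c', l++,r--
l=2 r=4: 'e'=='e', l++,r--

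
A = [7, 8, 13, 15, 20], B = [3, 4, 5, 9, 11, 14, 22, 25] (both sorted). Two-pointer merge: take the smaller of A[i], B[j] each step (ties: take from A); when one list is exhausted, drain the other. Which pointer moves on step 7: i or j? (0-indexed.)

j

[i=0,j=0] A[i]=7>B[j]=3 take 3 → j++
[i=0,j=1] A[i]=7>B[j]=4 take 4 → j++
[i=0,j=2] A[i]=7>B[j]=5 take 5 → j++
[i=0,j=3] A[i]=7<=B[j]=9 take 7 → i++
[i=1,j=3] A[i]=8<=B[j]=9 take 8 → i++
[i=2,j=3] A[i]=13>B[j]=9 take 9 → j++
[i=2,j=4] A[i]=13>B[j]=11 take 11 → j++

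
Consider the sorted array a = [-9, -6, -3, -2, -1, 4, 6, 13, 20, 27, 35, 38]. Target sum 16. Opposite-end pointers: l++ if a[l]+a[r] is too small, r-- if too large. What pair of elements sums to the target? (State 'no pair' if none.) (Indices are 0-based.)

no pair

[0,11] -9+38=29 >16 → r--
[0,10] -9+35=26 >16 → r--
[0,9] -9+27=18 >16 → r--
[0,8] -9+20=11 <16 → l++
[1,8] -6+20=14 <16 → l++
[2,8] -3+20=17 >16 → r--
[2,7] -3+13=10 <16 → l++
[3,7] -2+13=11 <16 → l++
[4,7] -1+13=12 <16 → l++
[5,7] 4+13=17 >16 → r--
[5,6] 4+6=10 <16 → l++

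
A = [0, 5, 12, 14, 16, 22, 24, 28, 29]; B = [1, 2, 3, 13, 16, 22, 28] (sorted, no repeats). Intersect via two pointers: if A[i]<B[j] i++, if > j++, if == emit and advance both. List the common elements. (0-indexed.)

i=0 j=0: 0<1, i++
i=1 j=0: 5>1, j++
i=1 j=1: 5>2, j++
i=1 j=2: 5>3, j++
i=1 j=3: 5<13, i++
i=2 j=3: 12<13, i++
i=3 j=3: 14>13, j++
i=3 j=4: 14<16, i++
i=4 j=4: 16==16 emit, i++,j++
i=5 j=5: 22==22 emit, i++,j++
i=6 j=6: 24<28, i++
i=7 j=6: 28==28 emit, i++,j++

intersection = [16, 22, 28]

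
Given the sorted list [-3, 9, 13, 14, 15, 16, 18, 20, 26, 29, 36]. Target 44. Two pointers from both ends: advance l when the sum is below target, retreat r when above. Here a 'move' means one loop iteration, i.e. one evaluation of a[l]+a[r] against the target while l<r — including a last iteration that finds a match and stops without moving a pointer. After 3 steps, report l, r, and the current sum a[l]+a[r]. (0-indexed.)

l=0 r=10: -3+36=33 <44, l++
l=1 r=10: 9+36=45 >44, r--
l=1 r=9: 9+29=38 <44, l++

l=2, r=9, sum=42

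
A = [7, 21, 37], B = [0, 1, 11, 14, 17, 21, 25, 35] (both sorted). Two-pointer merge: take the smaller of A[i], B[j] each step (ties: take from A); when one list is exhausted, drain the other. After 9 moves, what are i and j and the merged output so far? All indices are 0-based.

i=0 j=0: A[i]=7>B[j]=0 take 0, j++
i=0 j=1: A[i]=7>B[j]=1 take 1, j++
i=0 j=2: A[i]=7<=B[j]=11 take 7, i++
i=1 j=2: A[i]=21>B[j]=11 take 11, j++
i=1 j=3: A[i]=21>B[j]=14 take 14, j++
i=1 j=4: A[i]=21>B[j]=17 take 17, j++
i=1 j=5: A[i]=21<=B[j]=21 take 21, i++
i=2 j=5: A[i]=37>B[j]=21 take 21, j++
i=2 j=6: A[i]=37>B[j]=25 take 25, j++

i=2, j=7, merged so far=[0, 1, 7, 11, 14, 17, 21, 21, 25]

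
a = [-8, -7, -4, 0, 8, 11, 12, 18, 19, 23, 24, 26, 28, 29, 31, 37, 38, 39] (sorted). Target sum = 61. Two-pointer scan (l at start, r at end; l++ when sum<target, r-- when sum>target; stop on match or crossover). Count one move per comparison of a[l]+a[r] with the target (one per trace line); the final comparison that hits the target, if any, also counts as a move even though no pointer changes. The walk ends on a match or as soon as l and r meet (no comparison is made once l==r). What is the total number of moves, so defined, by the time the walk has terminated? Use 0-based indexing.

11 moves

[0,17] -8+39=31 <61 → l++
[1,17] -7+39=32 <61 → l++
[2,17] -4+39=35 <61 → l++
[3,17] 0+39=39 <61 → l++
[4,17] 8+39=47 <61 → l++
[5,17] 11+39=50 <61 → l++
[6,17] 12+39=51 <61 → l++
[7,17] 18+39=57 <61 → l++
[8,17] 19+39=58 <61 → l++
[9,17] 23+39=62 >61 → r--
[9,16] 23+38=61 → found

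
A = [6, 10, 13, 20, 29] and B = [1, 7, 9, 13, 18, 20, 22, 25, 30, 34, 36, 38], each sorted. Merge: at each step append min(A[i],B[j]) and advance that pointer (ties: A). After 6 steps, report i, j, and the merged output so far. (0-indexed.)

i=3, j=3, merged so far=[1, 6, 7, 9, 10, 13]

i=0 j=0: A[i]=6>B[j]=1 take 1, j++
i=0 j=1: A[i]=6<=B[j]=7 take 6, i++
i=1 j=1: A[i]=10>B[j]=7 take 7, j++
i=1 j=2: A[i]=10>B[j]=9 take 9, j++
i=1 j=3: A[i]=10<=B[j]=13 take 10, i++
i=2 j=3: A[i]=13<=B[j]=13 take 13, i++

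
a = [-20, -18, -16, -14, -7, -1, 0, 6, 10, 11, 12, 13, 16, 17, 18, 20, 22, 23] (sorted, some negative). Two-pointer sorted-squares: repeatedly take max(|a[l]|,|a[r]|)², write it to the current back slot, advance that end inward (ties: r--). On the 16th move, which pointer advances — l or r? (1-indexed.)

[1,18] |-20|<=|23| out[18]=529 → r--
[1,17] |-20|<=|22| out[17]=484 → r--
[1,16] |-20|<=|20| out[16]=400 → r--
[1,15] |-20|>|18| out[15]=400 → l++
[2,15] |-18|<=|18| out[14]=324 → r--
[2,14] |-18|>|17| out[13]=324 → l++
[3,14] |-16|<=|17| out[12]=289 → r--
[3,13] |-16|<=|16| out[11]=256 → r--
[3,12] |-16|>|13| out[10]=256 → l++
[4,12] |-14|>|13| out[9]=196 → l++
[5,12] |-7|<=|13| out[8]=169 → r--
[5,11] |-7|<=|12| out[7]=144 → r--
[5,10] |-7|<=|11| out[6]=121 → r--
[5,9] |-7|<=|10| out[5]=100 → r--
[5,8] |-7|>|6| out[4]=49 → l++
[6,8] |-1|<=|6| out[3]=36 → r--

r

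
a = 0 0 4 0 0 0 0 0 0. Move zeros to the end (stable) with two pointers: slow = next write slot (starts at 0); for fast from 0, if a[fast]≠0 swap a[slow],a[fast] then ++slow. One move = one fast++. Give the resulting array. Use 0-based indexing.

slow=0 fast=0: a[fast]=0, fast++
slow=0 fast=1: a[fast]=0, fast++
slow=0 fast=2: a[fast]=4≠0 swap→a[0]=4, slow++,fast++
slow=1 fast=3: a[fast]=0, fast++
slow=1 fast=4: a[fast]=0, fast++
slow=1 fast=5: a[fast]=0, fast++
slow=1 fast=6: a[fast]=0, fast++
slow=1 fast=7: a[fast]=0, fast++
slow=1 fast=8: a[fast]=0, fast++

[4, 0, 0, 0, 0, 0, 0, 0, 0]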